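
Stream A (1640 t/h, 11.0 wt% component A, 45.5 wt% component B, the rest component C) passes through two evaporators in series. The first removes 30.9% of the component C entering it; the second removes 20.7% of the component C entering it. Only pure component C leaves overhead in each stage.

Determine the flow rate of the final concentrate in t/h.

1318 t/h

component C in feed = 1640×0.435 = 713.4 t/h.
After stage 1: component C left = (1−0.309)×713.4 = 492.96; stream total = 1419.6 t/h.
After stage 2: component C left = (1−0.207)×492.96 = 390.92; final concentrate = 1317.5 t/h.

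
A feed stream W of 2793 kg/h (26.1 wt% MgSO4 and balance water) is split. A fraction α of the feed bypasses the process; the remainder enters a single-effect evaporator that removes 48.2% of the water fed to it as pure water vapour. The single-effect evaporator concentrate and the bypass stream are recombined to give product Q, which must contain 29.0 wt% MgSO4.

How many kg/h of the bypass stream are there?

All 2793×0.261 = 728.97 kg/h of MgSO4 reaches Q, so Q = 728.97/0.290 = 2513.7 kg/h and vapour = 279.3 kg/h.
The evaporator receives (1−α)·2793 of feed at 0.739 water and removes 0.482 of that water:
0.482×0.739×(1−α)×2793 = 279.3
(1−α) = 279.3/994.86 = 0.2807;  α = 0.7193.
Bypass flow = 0.7193×2793 = 2008.9 kg/h.

2009 kg/h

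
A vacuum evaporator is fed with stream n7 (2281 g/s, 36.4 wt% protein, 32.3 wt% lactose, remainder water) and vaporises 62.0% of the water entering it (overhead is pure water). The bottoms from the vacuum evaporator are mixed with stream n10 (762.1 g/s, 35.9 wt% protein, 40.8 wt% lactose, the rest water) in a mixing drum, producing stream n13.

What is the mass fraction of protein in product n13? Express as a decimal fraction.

0.424

Vapour removed = 0.620×0.313×2281 = 442.65 g/s; concentrate = 1838.3 g/s.
protein reaching the mixer = 830.28 (from concentrate) + 762.1×0.359 = 1103.9 g/s.
Product flow = 1838.3 + 762.1 = 2600.4 g/s; protein fraction = 0.424.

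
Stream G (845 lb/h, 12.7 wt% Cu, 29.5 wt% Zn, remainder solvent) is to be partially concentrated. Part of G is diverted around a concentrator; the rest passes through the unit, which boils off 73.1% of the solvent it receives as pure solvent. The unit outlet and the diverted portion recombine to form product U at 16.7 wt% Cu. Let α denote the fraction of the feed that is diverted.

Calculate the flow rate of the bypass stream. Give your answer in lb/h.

All 845×0.127 = 107.31 lb/h of Cu reaches U, so U = 107.31/0.167 = 642.6 lb/h and vapour = 202.4 lb/h.
The evaporator receives (1−α)·845 of feed at 0.578 solvent and removes 0.731 of that solvent:
0.731×0.578×(1−α)×845 = 202.4
(1−α) = 202.4/357.03 = 0.5669;  α = 0.4331.
Bypass flow = 0.4331×845 = 365.98 lb/h.

366 lb/h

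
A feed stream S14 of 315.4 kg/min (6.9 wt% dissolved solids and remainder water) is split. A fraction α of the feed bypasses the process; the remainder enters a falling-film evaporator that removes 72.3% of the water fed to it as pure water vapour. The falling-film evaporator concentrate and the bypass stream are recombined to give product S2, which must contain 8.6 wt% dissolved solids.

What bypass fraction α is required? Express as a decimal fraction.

0.706

All 315.4×0.069 = 21.763 kg/min of dissolved solids reaches S2, so S2 = 21.763/0.086 = 253.05 kg/min and vapour = 62.347 kg/min.
The evaporator receives (1−α)·315.4 of feed at 0.931 water and removes 0.723 of that water:
0.723×0.931×(1−α)×315.4 = 62.347
(1−α) = 62.347/212.3 = 0.2937;  α = 0.7063.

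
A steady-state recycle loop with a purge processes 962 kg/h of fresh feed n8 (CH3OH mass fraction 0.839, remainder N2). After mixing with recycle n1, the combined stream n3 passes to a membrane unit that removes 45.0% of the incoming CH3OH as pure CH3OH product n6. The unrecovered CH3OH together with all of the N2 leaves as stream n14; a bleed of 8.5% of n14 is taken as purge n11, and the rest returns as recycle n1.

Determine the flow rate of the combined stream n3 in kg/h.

3447 kg/h

N2 enters only via n8 and leaves only via the purge: 962×0.161 = 0.085×(N2 in n14), and the membrane unit passes all N2, so N2 in n3 = N2 in n14 = 1822.1 kg/h.
CH3OH in n3: m_A = 962×0.839 + (1−0.085)·(1−0.450)·m_A, so m_A = 807.12/0.4967 = 1624.8 kg/h.
n3 = 1624.8 + 1822.1 = 3446.9 kg/h.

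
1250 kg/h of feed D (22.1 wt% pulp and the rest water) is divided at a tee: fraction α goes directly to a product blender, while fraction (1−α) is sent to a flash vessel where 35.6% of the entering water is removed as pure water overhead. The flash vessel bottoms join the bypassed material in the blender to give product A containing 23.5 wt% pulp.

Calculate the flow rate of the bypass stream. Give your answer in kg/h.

All 1250×0.221 = 276.25 kg/h of pulp reaches A, so A = 276.25/0.235 = 1175.5 kg/h and vapour = 74.468 kg/h.
The evaporator receives (1−α)·1250 of feed at 0.779 water and removes 0.356 of that water:
0.356×0.779×(1−α)×1250 = 74.468
(1−α) = 74.468/346.65 = 0.2148;  α = 0.7852.
Bypass flow = 0.7852×1250 = 981.48 kg/h.

981.5 kg/h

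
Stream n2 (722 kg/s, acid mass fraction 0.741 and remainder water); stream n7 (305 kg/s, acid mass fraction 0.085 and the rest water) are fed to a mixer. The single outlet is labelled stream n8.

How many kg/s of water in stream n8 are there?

466.1 kg/s

water out = water in = 722×0.259 + 305×0.915 = 466.07 kg/s.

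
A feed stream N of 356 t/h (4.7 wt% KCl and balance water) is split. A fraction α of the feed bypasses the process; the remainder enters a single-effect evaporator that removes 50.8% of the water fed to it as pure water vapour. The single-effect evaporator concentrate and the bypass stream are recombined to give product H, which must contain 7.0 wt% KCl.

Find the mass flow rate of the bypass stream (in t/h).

All 356×0.047 = 16.732 t/h of KCl reaches H, so H = 16.732/0.070 = 239.03 t/h and vapour = 116.97 t/h.
The evaporator receives (1−α)·356 of feed at 0.953 water and removes 0.508 of that water:
0.508×0.953×(1−α)×356 = 116.97
(1−α) = 116.97/172.35 = 0.6787;  α = 0.3213.
Bypass flow = 0.3213×356 = 114.39 t/h.

114.4 t/h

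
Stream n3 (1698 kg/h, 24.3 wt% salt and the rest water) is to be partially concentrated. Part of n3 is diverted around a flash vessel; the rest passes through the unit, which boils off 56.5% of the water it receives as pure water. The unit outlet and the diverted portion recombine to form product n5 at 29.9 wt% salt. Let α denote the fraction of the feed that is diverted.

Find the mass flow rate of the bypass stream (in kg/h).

954.4 kg/h

All 1698×0.243 = 412.61 kg/h of salt reaches n5, so n5 = 412.61/0.299 = 1380 kg/h and vapour = 318.02 kg/h.
The evaporator receives (1−α)·1698 of feed at 0.757 water and removes 0.565 of that water:
0.565×0.757×(1−α)×1698 = 318.02
(1−α) = 318.02/726.24 = 0.4379;  α = 0.5621.
Bypass flow = 0.5621×1698 = 954.45 kg/h.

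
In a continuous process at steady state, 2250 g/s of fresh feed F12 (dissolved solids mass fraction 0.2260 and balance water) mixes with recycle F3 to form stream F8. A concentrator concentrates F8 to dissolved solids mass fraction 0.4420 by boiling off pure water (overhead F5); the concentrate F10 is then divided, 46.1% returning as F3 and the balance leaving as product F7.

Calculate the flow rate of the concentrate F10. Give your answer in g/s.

2134 g/s

Overall dissolved solids balance (none leaves overhead): dissolved solids in fresh feed = dissolved solids in product, i.e. 2250×0.226 = (1−0.461)·F10·0.442.
F10 = 508.5/(0.442×0.539) = 2134.4 g/s.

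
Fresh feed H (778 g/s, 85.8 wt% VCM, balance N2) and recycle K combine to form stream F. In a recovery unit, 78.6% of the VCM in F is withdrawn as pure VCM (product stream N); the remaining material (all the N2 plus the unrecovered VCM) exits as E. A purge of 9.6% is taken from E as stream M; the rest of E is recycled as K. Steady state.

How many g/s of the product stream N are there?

VCM in F: m_A = 778×0.858 + (1−0.096)·(1−0.786)·m_A, so m_A = 667.52/0.8065 = 827.63 g/s.
Product N = 0.786×827.63 = 650.52 g/s.

650.5 g/s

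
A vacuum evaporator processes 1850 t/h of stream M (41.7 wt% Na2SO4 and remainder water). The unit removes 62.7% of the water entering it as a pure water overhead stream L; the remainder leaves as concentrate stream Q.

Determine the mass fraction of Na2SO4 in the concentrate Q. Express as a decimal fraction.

0.6573

Na2SO4 is not removed: 1850×0.417 = 771.45 t/h of Na2SO4 enters Q.
water entering = 1850×0.583 = 1078.5 t/h; overhead removed = 0.627×1078.5 = 676.25 t/h.
Concentrate = 1850 − 676.25 = 1173.7 t/h.
Mass fraction = 771.45/1173.7 = 0.6573.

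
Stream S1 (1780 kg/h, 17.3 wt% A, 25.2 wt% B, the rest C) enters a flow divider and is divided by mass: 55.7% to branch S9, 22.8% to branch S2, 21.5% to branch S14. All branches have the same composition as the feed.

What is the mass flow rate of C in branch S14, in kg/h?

Branch S14 total = 0.215×1780 = 382.7 kg/h.
C in S14 = 0.575×382.7 = 220.05 kg/h.

220.1 kg/h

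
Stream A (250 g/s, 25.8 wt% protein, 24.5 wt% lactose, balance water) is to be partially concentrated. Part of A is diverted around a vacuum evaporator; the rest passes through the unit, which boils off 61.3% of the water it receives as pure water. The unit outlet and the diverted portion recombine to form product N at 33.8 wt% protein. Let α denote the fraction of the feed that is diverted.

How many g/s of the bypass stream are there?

55.78 g/s

All 250×0.258 = 64.5 g/s of protein reaches N, so N = 64.5/0.338 = 190.83 g/s and vapour = 59.172 g/s.
The evaporator receives (1−α)·250 of feed at 0.497 water and removes 0.613 of that water:
0.613×0.497×(1−α)×250 = 59.172
(1−α) = 59.172/76.165 = 0.7769;  α = 0.2231.
Bypass flow = 0.2231×250 = 55.779 g/s.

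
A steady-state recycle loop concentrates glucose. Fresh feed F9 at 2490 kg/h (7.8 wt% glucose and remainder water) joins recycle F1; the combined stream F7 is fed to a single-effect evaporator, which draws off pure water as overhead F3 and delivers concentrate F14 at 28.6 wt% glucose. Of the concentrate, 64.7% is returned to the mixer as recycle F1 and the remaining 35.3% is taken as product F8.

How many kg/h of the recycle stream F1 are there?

1245 kg/h

Overall glucose balance (none leaves overhead): glucose in fresh feed = glucose in product, i.e. 2490×0.078 = (1−0.647)·F14·0.286.
F14 = 194.22/(0.286×0.353) = 1923.8 kg/h.
Recycle F1 = 0.647×1923.8 = 1244.7 kg/h.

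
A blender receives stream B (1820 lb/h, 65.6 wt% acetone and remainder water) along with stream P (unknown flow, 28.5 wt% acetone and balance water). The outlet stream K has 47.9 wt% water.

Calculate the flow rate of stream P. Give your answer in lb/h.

1041 lb/h

Let P be the unknown flow. Total out = 1820 + P.
water balance: 626.08 + 0.715·P = 0.479·(1820 + P)
(0.715 − 0.479)·P = 0.479×1820 − 626.08 = 245.7
P = 245.7 / 0.236 = 1041.1 lb/h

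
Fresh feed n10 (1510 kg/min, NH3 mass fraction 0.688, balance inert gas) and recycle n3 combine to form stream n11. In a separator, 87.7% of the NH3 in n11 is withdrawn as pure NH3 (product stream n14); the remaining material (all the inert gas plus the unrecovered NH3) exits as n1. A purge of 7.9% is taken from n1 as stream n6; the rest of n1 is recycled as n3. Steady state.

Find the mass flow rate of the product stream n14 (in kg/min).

1027 kg/min

NH3 in n11: m_A = 1510×0.688 + (1−0.079)·(1−0.877)·m_A, so m_A = 1038.9/0.8867 = 1171.6 kg/min.
Product n14 = 0.877×1171.6 = 1027.5 kg/min.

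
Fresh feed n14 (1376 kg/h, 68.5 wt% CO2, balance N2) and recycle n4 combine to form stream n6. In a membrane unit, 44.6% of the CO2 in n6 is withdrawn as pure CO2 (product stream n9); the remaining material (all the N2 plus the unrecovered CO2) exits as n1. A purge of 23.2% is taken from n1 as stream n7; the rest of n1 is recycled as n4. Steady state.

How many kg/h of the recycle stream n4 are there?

2133 kg/h

N2 enters only via n14 and leaves only via the purge: 1376×0.315 = 0.232×(N2 in n1), and the membrane unit passes all N2, so N2 in n6 = N2 in n1 = 1868.3 kg/h.
CO2 in n6: m_A = 1376×0.685 + (1−0.232)·(1−0.446)·m_A, so m_A = 942.56/0.5745 = 1640.6 kg/h.
n1 = (1−0.446)×1640.6 + 1868.3 = 2777.2 kg/h.
Recycle n4 = (1−0.232)×2777.2 = 2132.9 kg/h.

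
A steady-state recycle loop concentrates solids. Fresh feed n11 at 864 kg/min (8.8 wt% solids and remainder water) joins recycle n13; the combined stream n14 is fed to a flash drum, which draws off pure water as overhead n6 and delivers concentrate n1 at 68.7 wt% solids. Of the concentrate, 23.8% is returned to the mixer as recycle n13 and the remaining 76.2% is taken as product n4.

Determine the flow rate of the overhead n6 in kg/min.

753.3 kg/min

Overall solids balance (none leaves overhead): solids in fresh feed = solids in product, i.e. 864×0.088 = (1−0.238)·n1·0.687.
n1 = 76.032/(0.687×0.762) = 145.24 kg/min.
Recycle n13 = 0.238×145.24 = 34.567 kg/min.
Combined feed n14 = 864 + 34.567 = 898.57 kg/min.
Overhead n6 = n14 − n1 = 898.57 − 145.24 = 753.33 kg/min.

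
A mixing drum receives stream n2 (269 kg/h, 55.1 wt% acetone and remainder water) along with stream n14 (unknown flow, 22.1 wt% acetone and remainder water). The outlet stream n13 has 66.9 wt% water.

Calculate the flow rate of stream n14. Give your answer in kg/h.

Let n14 be the unknown flow. Total out = 269 + n14.
water balance: 120.78 + 0.779·n14 = 0.669·(269 + n14)
(0.779 − 0.669)·n14 = 0.669×269 − 120.78 = 59.18
n14 = 59.18 / 0.110 = 538 kg/h

538 kg/h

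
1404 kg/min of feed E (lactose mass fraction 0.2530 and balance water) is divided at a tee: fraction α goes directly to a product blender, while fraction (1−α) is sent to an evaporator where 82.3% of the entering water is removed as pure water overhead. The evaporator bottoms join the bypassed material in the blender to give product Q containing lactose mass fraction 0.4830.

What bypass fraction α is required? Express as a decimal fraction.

0.225

All 1404×0.253 = 355.21 kg/min of lactose reaches Q, so Q = 355.21/0.483 = 735.43 kg/min and vapour = 668.57 kg/min.
The evaporator receives (1−α)·1404 of feed at 0.747 water and removes 0.823 of that water:
0.823×0.747×(1−α)×1404 = 668.57
(1−α) = 668.57/863.15 = 0.7746;  α = 0.2254.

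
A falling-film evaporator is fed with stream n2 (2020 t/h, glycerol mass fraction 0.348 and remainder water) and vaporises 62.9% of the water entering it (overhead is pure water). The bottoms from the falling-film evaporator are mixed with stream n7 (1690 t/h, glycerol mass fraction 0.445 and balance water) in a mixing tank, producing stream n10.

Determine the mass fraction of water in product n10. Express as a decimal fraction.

Vapour removed = 0.629×0.652×2020 = 828.42 t/h; concentrate = 1191.6 t/h.
water reaching the mixer = 488.62 (from concentrate) + 1690×0.555 = 1426.6 t/h.
Product flow = 1191.6 + 1690 = 2881.6 t/h; water fraction = 0.495.

0.495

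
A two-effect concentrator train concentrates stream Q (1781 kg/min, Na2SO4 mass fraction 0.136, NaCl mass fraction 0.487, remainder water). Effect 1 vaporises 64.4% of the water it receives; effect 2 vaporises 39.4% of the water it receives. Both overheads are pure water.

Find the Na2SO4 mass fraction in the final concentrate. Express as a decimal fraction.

water in feed = 1781×0.377 = 671.44 kg/min.
After stage 1: water left = (1−0.644)×671.44 = 239.03; stream total = 1348.6 kg/min.
After stage 2: water left = (1−0.394)×239.03 = 144.85; final concentrate = 1254.4 kg/min.
Na2SO4 fraction = 242.22/1254.4 = 0.193.

0.193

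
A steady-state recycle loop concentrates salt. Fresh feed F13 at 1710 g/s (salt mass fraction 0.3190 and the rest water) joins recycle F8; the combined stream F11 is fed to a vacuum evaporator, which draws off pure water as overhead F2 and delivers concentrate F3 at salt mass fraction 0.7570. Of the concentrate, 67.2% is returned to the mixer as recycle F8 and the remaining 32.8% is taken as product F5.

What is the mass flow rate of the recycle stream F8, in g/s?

1476 g/s

Overall salt balance (none leaves overhead): salt in fresh feed = salt in product, i.e. 1710×0.319 = (1−0.672)·F3·0.757.
F3 = 545.49/(0.757×0.328) = 2196.9 g/s.
Recycle F8 = 0.672×2196.9 = 1476.3 g/s.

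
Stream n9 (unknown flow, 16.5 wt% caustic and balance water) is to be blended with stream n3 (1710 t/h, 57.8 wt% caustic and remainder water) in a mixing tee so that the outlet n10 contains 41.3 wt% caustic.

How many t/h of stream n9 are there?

Let n9 be the unknown flow. Total out = 1710 + n9.
caustic balance: 988.38 + 0.165·n9 = 0.413·(1710 + n9)
(0.165 − 0.413)·n9 = 0.413×1710 − 988.38 = -282.15
n9 = -282.15 / -0.248 = 1137.7 t/h

1138 t/h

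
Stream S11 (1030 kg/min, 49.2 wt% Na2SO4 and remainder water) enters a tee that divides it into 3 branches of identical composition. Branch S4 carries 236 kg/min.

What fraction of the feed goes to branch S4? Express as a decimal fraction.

0.229

Fraction to S4 = 236/1030 = 0.2291.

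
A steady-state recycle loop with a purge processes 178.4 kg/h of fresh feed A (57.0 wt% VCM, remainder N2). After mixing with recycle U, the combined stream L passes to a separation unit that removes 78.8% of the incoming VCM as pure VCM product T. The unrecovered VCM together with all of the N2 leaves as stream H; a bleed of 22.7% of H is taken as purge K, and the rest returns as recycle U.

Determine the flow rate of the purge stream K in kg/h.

82.56 kg/h

N2 enters only via A and leaves only via the purge: 178.4×0.430 = 0.227×(N2 in H), and the separation unit passes all N2, so N2 in L = N2 in H = 337.94 kg/h.
VCM in L: m_A = 178.4×0.570 + (1−0.227)·(1−0.788)·m_A, so m_A = 101.69/0.8361 = 121.62 kg/h.
H = (1−0.788)×121.62 + 337.94 = 363.72 kg/h.
Purge K = 0.227×363.72 = 82.565 kg/h.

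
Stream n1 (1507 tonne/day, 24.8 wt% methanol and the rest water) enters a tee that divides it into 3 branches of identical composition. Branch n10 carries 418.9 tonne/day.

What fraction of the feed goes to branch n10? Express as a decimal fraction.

0.278

Fraction to n10 = 418.9/1507 = 0.2780.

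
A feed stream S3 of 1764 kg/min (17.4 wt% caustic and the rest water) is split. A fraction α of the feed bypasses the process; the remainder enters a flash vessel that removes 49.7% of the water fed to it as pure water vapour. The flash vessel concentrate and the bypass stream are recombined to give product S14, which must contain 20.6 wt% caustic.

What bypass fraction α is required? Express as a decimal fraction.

0.622

All 1764×0.174 = 306.94 kg/min of caustic reaches S14, so S14 = 306.94/0.206 = 1490 kg/min and vapour = 274.02 kg/min.
The evaporator receives (1−α)·1764 of feed at 0.826 water and removes 0.497 of that water:
0.497×0.826×(1−α)×1764 = 274.02
(1−α) = 274.02/724.16 = 0.3784;  α = 0.6216.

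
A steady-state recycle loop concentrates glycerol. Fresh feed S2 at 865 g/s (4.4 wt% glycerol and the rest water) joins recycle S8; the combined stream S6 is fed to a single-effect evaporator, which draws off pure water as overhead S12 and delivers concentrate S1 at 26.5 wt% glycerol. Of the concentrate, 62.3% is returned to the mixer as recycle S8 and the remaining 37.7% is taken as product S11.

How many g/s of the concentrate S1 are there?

Overall glycerol balance (none leaves overhead): glycerol in fresh feed = glycerol in product, i.e. 865×0.044 = (1−0.623)·S1·0.265.
S1 = 38.06/(0.265×0.377) = 380.96 g/s.

381 g/s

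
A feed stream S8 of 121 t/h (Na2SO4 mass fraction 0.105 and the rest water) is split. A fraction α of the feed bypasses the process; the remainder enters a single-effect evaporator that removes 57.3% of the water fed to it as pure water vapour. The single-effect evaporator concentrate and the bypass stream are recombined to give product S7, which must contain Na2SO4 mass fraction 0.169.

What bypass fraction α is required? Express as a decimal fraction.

All 121×0.105 = 12.705 t/h of Na2SO4 reaches S7, so S7 = 12.705/0.169 = 75.178 t/h and vapour = 45.822 t/h.
The evaporator receives (1−α)·121 of feed at 0.895 water and removes 0.573 of that water:
0.573×0.895×(1−α)×121 = 45.822
(1−α) = 45.822/62.053 = 0.7384;  α = 0.2616.

0.262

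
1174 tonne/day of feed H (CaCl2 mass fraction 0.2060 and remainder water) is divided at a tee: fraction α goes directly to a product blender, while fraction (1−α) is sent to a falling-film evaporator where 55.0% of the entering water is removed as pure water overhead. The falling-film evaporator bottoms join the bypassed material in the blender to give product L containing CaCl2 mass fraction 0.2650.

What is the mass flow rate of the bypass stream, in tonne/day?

575.5 tonne/day

All 1174×0.206 = 241.84 tonne/day of CaCl2 reaches L, so L = 241.84/0.265 = 912.62 tonne/day and vapour = 261.38 tonne/day.
The evaporator receives (1−α)·1174 of feed at 0.794 water and removes 0.550 of that water:
0.550×0.794×(1−α)×1174 = 261.38
(1−α) = 261.38/512.69 = 0.5098;  α = 0.4902.
Bypass flow = 0.4902×1174 = 575.46 tonne/day.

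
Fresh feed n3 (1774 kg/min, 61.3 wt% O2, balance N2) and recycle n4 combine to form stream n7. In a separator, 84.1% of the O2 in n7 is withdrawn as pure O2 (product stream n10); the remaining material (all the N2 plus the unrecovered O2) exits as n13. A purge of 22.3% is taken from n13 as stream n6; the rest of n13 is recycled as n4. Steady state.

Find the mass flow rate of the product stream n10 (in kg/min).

O2 in n7: m_A = 1774×0.613 + (1−0.223)·(1−0.841)·m_A, so m_A = 1087.5/0.8765 = 1240.7 kg/min.
Product n10 = 0.841×1240.7 = 1043.5 kg/min.

1043 kg/min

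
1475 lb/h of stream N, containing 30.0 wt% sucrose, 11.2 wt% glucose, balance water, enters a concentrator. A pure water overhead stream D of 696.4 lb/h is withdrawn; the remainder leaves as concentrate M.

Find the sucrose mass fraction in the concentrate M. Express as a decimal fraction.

0.568

sucrose is not removed: 1475×0.300 = 442.5 lb/h of sucrose enters M.
Concentrate = 1475 − 696.4 = 778.6 lb/h.
Mass fraction = 442.5/778.6 = 0.568.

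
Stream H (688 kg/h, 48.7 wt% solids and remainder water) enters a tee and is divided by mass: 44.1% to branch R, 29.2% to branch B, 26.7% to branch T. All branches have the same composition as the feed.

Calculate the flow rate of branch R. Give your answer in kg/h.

Branch R flow = 0.441×688 = 303.41 kg/h.

303.4 kg/h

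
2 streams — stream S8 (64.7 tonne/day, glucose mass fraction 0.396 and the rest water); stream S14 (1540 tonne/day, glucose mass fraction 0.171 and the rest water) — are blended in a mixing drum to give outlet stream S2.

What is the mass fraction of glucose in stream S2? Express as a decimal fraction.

0.180

Total flow out = 64.7 + 1540 = 1604.7 tonne/day.
glucose in = 64.7×0.396 + 1540×0.171 = 288.96 tonne/day.
glucose mass fraction in S2 = 288.96/1604.7 = 0.180.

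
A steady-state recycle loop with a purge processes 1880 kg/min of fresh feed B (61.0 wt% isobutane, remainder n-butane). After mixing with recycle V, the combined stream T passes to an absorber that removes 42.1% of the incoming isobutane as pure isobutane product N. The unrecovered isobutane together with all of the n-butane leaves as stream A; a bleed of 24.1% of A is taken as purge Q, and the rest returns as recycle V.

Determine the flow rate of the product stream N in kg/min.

861.3 kg/min

isobutane in T: m_A = 1880×0.610 + (1−0.241)·(1−0.421)·m_A, so m_A = 1146.8/0.5605 = 2045.9 kg/min.
Product N = 0.421×2045.9 = 861.32 kg/min.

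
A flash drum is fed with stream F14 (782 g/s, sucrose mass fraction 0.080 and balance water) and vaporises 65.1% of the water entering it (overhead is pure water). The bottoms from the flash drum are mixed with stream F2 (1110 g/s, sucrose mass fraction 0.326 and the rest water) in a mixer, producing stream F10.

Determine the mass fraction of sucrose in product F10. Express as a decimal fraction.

Vapour removed = 0.651×0.920×782 = 468.36 g/s; concentrate = 313.64 g/s.
sucrose reaching the mixer = 62.56 (from concentrate) + 1110×0.326 = 424.42 g/s.
Product flow = 313.64 + 1110 = 1423.6 g/s; sucrose fraction = 0.298.

0.298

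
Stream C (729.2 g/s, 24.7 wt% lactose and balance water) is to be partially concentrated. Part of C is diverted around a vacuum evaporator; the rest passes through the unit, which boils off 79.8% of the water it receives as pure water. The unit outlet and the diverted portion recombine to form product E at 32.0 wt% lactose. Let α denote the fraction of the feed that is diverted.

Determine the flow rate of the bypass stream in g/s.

All 729.2×0.247 = 180.11 g/s of lactose reaches E, so E = 180.11/0.320 = 562.85 g/s and vapour = 166.35 g/s.
The evaporator receives (1−α)·729.2 of feed at 0.753 water and removes 0.798 of that water:
0.798×0.753×(1−α)×729.2 = 166.35
(1−α) = 166.35/438.17 = 0.3796;  α = 0.6204.
Bypass flow = 0.6204×729.2 = 452.36 g/s.

452.4 g/s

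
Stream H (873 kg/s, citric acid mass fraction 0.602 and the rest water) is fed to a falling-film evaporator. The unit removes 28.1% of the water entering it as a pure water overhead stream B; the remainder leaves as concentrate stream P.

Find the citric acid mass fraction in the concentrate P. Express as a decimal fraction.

0.678

citric acid is not removed: 873×0.602 = 525.55 kg/s of citric acid enters P.
water entering = 873×0.398 = 347.45 kg/s; overhead removed = 0.281×347.45 = 97.635 kg/s.
Concentrate = 873 − 97.635 = 775.37 kg/s.
Mass fraction = 525.55/775.37 = 0.678.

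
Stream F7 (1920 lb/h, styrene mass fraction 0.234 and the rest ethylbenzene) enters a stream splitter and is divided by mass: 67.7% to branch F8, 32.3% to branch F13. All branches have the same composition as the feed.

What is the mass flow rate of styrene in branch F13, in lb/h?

145.1 lb/h

Branch F13 total = 0.323×1920 = 620.16 lb/h.
styrene in F13 = 0.234×620.16 = 145.12 lb/h.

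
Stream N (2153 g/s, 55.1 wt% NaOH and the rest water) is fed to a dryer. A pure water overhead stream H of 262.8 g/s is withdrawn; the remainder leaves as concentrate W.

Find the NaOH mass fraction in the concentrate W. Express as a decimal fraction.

NaOH is not removed: 2153×0.551 = 1186.3 g/s of NaOH enters W.
Concentrate = 2153 − 262.8 = 1890.2 g/s.
Mass fraction = 1186.3/1890.2 = 0.628.

0.628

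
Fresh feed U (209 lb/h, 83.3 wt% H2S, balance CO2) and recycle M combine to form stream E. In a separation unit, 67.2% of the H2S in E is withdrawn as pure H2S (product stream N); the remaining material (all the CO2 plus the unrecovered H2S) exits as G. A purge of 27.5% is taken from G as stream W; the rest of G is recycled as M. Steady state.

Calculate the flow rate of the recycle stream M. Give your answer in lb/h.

146.3 lb/h

CO2 enters only via U and leaves only via the purge: 209×0.167 = 0.275×(CO2 in G), and the separation unit passes all CO2, so CO2 in E = CO2 in G = 126.92 lb/h.
H2S in E: m_A = 209×0.833 + (1−0.275)·(1−0.672)·m_A, so m_A = 174.1/0.7622 = 228.41 lb/h.
G = (1−0.672)×228.41 + 126.92 = 201.84 lb/h.
Recycle M = (1−0.275)×201.84 = 146.33 lb/h.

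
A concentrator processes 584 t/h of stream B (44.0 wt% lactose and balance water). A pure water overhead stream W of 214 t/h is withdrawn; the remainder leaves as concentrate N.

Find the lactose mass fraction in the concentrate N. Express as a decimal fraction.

lactose is not removed: 584×0.440 = 256.96 t/h of lactose enters N.
Concentrate = 584 − 214 = 370 t/h.
Mass fraction = 256.96/370 = 0.6945.

0.6945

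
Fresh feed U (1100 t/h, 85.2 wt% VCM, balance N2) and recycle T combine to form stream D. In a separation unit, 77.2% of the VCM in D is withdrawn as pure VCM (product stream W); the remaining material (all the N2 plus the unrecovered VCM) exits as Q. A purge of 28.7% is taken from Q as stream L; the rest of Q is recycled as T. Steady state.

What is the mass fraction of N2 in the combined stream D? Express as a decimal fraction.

0.336

N2 enters only via U and leaves only via the purge: 1100×0.148 = 0.287×(N2 in Q), and the separation unit passes all N2, so N2 in D = N2 in Q = 567.25 t/h.
VCM in D: m_A = 1100×0.852 + (1−0.287)·(1−0.772)·m_A, so m_A = 937.2/0.8374 = 1119.1 t/h.
D = 1119.1 + 567.25 = 1686.4 t/h.
N2 fraction in D = 567.25/1686.4 = 0.336.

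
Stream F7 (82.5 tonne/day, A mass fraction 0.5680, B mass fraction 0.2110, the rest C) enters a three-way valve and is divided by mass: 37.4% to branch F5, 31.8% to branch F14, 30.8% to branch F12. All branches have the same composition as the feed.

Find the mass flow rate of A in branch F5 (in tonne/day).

17.53 tonne/day

Branch F5 total = 0.374×82.5 = 30.855 tonne/day.
A in F5 = 0.568×30.855 = 17.526 tonne/day.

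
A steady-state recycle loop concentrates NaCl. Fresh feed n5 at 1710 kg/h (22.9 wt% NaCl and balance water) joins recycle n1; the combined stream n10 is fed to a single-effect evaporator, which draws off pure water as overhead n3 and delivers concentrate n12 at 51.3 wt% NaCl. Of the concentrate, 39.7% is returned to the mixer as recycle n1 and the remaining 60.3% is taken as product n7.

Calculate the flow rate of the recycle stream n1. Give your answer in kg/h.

Overall NaCl balance (none leaves overhead): NaCl in fresh feed = NaCl in product, i.e. 1710×0.229 = (1−0.397)·n12·0.513.
n12 = 391.59/(0.513×0.603) = 1265.9 kg/h.
Recycle n1 = 0.397×1265.9 = 502.56 kg/h.

502.6 kg/h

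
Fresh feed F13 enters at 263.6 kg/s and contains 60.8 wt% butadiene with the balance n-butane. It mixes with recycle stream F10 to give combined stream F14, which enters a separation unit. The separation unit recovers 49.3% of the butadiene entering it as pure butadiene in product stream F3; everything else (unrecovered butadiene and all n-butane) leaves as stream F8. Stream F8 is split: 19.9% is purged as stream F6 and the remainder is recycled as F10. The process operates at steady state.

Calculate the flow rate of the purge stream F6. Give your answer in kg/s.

n-butane enters only via F13 and leaves only via the purge: 263.6×0.392 = 0.199×(n-butane in F8), and the separation unit passes all n-butane, so n-butane in F14 = n-butane in F8 = 519.25 kg/s.
butadiene in F14: m_A = 263.6×0.608 + (1−0.199)·(1−0.493)·m_A, so m_A = 160.27/0.5939 = 269.86 kg/s.
F8 = (1−0.493)×269.86 + 519.25 = 656.07 kg/s.
Purge F6 = 0.199×656.07 = 130.56 kg/s.

130.6 kg/s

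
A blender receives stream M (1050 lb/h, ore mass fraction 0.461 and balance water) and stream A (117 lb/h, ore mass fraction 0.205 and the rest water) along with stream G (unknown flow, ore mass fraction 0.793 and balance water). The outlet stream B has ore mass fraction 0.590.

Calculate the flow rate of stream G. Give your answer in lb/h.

889.1 lb/h

Let G be the unknown flow. Total out = 1167 + G.
ore balance: 508.04 + 0.793·G = 0.590·(1167 + G)
(0.793 − 0.590)·G = 0.590×1167 − 508.04 = 180.49
G = 180.49 / 0.203 = 889.14 lb/h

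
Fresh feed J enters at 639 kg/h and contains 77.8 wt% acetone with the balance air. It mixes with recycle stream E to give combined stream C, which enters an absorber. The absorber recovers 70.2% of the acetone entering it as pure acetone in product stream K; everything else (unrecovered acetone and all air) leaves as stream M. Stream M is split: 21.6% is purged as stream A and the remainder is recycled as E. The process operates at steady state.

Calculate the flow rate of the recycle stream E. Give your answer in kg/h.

666.4 kg/h

air enters only via J and leaves only via the purge: 639×0.222 = 0.216×(air in M), and the absorber passes all air, so air in C = air in M = 656.75 kg/h.
acetone in C: m_A = 639×0.778 + (1−0.216)·(1−0.702)·m_A, so m_A = 497.14/0.7664 = 648.7 kg/h.
M = (1−0.702)×648.7 + 656.75 = 850.06 kg/h.
Recycle E = (1−0.216)×850.06 = 666.45 kg/h.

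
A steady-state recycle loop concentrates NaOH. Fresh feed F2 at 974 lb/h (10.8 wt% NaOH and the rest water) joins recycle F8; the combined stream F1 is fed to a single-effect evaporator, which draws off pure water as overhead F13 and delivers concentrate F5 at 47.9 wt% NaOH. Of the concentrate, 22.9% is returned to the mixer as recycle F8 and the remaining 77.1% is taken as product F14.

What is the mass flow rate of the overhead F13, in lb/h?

754.4 lb/h

Overall NaOH balance (none leaves overhead): NaOH in fresh feed = NaOH in product, i.e. 974×0.108 = (1−0.229)·F5·0.479.
F5 = 105.19/(0.479×0.771) = 284.83 lb/h.
Recycle F8 = 0.229×284.83 = 65.227 lb/h.
Combined feed F1 = 974 + 65.227 = 1039.2 lb/h.
Overhead F13 = F1 − F5 = 1039.2 − 284.83 = 754.39 lb/h.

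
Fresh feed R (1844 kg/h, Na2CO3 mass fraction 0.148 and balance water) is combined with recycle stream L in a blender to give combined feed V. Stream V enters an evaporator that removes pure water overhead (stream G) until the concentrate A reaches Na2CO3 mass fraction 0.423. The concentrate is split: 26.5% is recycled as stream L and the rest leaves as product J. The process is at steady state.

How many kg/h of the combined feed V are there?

Overall Na2CO3 balance (none leaves overhead): Na2CO3 in fresh feed = Na2CO3 in product, i.e. 1844×0.148 = (1−0.265)·A·0.423.
A = 272.91/(0.423×0.735) = 877.8 kg/h.
Recycle L = 0.265×877.8 = 232.62 kg/h.
Combined feed V = 1844 + 232.62 = 2076.6 kg/h.

2077 kg/h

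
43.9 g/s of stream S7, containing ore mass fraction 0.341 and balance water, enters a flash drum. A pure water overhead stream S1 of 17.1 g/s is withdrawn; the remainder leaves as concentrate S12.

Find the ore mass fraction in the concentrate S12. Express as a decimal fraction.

ore is not removed: 43.9×0.341 = 14.97 g/s of ore enters S12.
Concentrate = 43.9 − 17.1 = 26.8 g/s.
Mass fraction = 14.97/26.8 = 0.559.

0.559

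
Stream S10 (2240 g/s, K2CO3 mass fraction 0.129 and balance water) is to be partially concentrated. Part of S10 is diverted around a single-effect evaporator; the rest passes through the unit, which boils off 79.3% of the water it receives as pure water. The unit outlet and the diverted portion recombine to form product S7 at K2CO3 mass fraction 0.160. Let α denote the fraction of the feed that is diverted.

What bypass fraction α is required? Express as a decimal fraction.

0.719

All 2240×0.129 = 288.96 g/s of K2CO3 reaches S7, so S7 = 288.96/0.160 = 1806 g/s and vapour = 434 g/s.
The evaporator receives (1−α)·2240 of feed at 0.871 water and removes 0.793 of that water:
0.793×0.871×(1−α)×2240 = 434
(1−α) = 434/1547.2 = 0.2805;  α = 0.7195.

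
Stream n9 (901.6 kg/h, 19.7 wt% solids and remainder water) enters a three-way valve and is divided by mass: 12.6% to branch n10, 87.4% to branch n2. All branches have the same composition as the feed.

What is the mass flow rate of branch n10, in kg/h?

113.6 kg/h

Branch n10 flow = 0.126×901.6 = 113.6 kg/h.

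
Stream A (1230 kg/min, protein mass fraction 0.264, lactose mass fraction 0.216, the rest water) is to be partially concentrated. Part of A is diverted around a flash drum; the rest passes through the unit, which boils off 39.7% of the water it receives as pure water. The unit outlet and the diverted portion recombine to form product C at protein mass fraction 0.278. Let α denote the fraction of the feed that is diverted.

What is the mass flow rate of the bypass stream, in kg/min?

All 1230×0.264 = 324.72 kg/min of protein reaches C, so C = 324.72/0.278 = 1168.1 kg/min and vapour = 61.942 kg/min.
The evaporator receives (1−α)·1230 of feed at 0.520 water and removes 0.397 of that water:
0.397×0.520×(1−α)×1230 = 61.942
(1−α) = 61.942/253.92 = 0.2439;  α = 0.7561.
Bypass flow = 0.7561×1230 = 929.95 kg/min.

929.9 kg/min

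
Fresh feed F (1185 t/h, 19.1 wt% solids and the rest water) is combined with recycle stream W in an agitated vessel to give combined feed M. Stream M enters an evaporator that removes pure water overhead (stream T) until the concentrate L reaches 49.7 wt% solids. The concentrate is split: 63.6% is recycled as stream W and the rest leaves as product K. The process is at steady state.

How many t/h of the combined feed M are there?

Overall solids balance (none leaves overhead): solids in fresh feed = solids in product, i.e. 1185×0.191 = (1−0.636)·L·0.497.
L = 226.34/(0.497×0.364) = 1251.1 t/h.
Recycle W = 0.636×1251.1 = 795.7 t/h.
Combined feed M = 1185 + 795.7 = 1980.7 t/h.

1981 t/h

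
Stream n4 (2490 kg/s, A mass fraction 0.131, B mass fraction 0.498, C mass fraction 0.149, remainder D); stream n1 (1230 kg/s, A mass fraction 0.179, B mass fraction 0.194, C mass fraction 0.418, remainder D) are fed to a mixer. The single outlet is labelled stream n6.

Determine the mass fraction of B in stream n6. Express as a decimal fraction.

0.397

Total flow out = 2490 + 1230 = 3720 kg/s.
B in = 2490×0.498 + 1230×0.194 = 1478.6 kg/s.
B mass fraction in n6 = 1478.6/3720 = 0.397.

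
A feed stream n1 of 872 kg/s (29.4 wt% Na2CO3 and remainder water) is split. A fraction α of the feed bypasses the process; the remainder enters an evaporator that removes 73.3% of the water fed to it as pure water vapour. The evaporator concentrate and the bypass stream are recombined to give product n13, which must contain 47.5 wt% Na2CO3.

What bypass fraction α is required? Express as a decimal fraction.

0.264

All 872×0.294 = 256.37 kg/s of Na2CO3 reaches n13, so n13 = 256.37/0.475 = 539.72 kg/s and vapour = 332.28 kg/s.
The evaporator receives (1−α)·872 of feed at 0.706 water and removes 0.733 of that water:
0.733×0.706×(1−α)×872 = 332.28
(1−α) = 332.28/451.26 = 0.7363;  α = 0.2637.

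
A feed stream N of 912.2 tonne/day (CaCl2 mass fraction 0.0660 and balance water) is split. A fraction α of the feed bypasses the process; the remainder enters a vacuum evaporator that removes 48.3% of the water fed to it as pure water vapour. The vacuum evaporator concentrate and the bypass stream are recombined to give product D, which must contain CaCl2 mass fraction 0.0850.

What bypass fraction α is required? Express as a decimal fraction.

All 912.2×0.066 = 60.205 tonne/day of CaCl2 reaches D, so D = 60.205/0.085 = 708.3 tonne/day and vapour = 203.9 tonne/day.
The evaporator receives (1−α)·912.2 of feed at 0.934 water and removes 0.483 of that water:
0.483×0.934×(1−α)×912.2 = 203.9
(1−α) = 203.9/411.51 = 0.4955;  α = 0.5045.

0.505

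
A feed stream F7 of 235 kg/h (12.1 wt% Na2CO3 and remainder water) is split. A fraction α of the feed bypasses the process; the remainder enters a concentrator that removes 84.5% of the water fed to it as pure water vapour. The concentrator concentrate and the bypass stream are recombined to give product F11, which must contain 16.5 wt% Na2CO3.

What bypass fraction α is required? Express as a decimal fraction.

All 235×0.121 = 28.435 kg/h of Na2CO3 reaches F11, so F11 = 28.435/0.165 = 172.33 kg/h and vapour = 62.667 kg/h.
The evaporator receives (1−α)·235 of feed at 0.879 water and removes 0.845 of that water:
0.845×0.879×(1−α)×235 = 62.667
(1−α) = 62.667/174.55 = 0.3590;  α = 0.6410.

0.641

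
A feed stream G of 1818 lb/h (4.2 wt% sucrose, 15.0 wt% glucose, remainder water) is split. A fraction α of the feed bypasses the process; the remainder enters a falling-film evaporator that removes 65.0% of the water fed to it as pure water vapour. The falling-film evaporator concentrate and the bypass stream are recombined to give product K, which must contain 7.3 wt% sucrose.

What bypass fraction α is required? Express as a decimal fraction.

All 1818×0.042 = 76.356 lb/h of sucrose reaches K, so K = 76.356/0.073 = 1046 lb/h and vapour = 772.03 lb/h.
The evaporator receives (1−α)·1818 of feed at 0.808 water and removes 0.650 of that water:
0.650×0.808×(1−α)×1818 = 772.03
(1−α) = 772.03/954.81 = 0.8086;  α = 0.1914.

0.191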